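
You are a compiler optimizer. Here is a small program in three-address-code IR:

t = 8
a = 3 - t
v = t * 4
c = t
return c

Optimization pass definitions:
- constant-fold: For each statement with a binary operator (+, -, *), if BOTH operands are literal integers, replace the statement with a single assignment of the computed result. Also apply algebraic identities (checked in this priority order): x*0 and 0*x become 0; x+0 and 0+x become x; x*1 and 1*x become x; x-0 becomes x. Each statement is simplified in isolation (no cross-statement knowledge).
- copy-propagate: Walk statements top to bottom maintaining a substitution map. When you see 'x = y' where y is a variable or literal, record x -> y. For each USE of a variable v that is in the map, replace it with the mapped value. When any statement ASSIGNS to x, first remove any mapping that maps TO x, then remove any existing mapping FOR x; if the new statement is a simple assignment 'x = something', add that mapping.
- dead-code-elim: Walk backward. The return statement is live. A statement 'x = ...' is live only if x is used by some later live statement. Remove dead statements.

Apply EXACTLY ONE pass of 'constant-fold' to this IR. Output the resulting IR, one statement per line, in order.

Answer: t = 8
a = 3 - t
v = t * 4
c = t
return c

Derivation:
Applying constant-fold statement-by-statement:
  [1] t = 8  (unchanged)
  [2] a = 3 - t  (unchanged)
  [3] v = t * 4  (unchanged)
  [4] c = t  (unchanged)
  [5] return c  (unchanged)
Result (5 stmts):
  t = 8
  a = 3 - t
  v = t * 4
  c = t
  return c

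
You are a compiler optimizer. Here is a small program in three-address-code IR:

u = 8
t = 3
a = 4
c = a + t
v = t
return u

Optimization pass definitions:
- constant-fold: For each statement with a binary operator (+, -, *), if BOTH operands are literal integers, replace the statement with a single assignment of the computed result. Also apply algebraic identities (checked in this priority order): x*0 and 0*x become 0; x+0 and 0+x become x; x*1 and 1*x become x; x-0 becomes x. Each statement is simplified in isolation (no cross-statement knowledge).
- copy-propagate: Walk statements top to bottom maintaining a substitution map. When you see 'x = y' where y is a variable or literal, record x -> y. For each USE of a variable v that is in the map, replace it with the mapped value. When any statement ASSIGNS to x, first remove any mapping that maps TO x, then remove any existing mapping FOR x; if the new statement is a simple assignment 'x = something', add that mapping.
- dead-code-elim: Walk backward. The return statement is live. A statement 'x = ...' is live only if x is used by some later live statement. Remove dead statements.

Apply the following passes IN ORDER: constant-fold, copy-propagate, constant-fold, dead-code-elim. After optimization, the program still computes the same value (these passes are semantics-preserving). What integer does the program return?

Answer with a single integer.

Answer: 8

Derivation:
Initial IR:
  u = 8
  t = 3
  a = 4
  c = a + t
  v = t
  return u
After constant-fold (6 stmts):
  u = 8
  t = 3
  a = 4
  c = a + t
  v = t
  return u
After copy-propagate (6 stmts):
  u = 8
  t = 3
  a = 4
  c = 4 + 3
  v = 3
  return 8
After constant-fold (6 stmts):
  u = 8
  t = 3
  a = 4
  c = 7
  v = 3
  return 8
After dead-code-elim (1 stmts):
  return 8
Evaluate:
  u = 8  =>  u = 8
  t = 3  =>  t = 3
  a = 4  =>  a = 4
  c = a + t  =>  c = 7
  v = t  =>  v = 3
  return u = 8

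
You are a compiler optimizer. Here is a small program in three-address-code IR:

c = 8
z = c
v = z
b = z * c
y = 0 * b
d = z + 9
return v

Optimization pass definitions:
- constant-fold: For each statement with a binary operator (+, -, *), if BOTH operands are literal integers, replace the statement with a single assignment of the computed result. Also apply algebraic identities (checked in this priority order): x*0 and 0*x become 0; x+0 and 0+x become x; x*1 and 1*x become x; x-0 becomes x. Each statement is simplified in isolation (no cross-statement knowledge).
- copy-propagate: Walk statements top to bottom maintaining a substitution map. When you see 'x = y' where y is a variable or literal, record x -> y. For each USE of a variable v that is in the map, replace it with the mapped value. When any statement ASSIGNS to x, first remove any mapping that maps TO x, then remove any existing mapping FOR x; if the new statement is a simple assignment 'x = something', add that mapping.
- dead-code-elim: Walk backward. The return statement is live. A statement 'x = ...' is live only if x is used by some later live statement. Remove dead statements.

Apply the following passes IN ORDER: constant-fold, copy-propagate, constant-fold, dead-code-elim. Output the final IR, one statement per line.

Initial IR:
  c = 8
  z = c
  v = z
  b = z * c
  y = 0 * b
  d = z + 9
  return v
After constant-fold (7 stmts):
  c = 8
  z = c
  v = z
  b = z * c
  y = 0
  d = z + 9
  return v
After copy-propagate (7 stmts):
  c = 8
  z = 8
  v = 8
  b = 8 * 8
  y = 0
  d = 8 + 9
  return 8
After constant-fold (7 stmts):
  c = 8
  z = 8
  v = 8
  b = 64
  y = 0
  d = 17
  return 8
After dead-code-elim (1 stmts):
  return 8

Answer: return 8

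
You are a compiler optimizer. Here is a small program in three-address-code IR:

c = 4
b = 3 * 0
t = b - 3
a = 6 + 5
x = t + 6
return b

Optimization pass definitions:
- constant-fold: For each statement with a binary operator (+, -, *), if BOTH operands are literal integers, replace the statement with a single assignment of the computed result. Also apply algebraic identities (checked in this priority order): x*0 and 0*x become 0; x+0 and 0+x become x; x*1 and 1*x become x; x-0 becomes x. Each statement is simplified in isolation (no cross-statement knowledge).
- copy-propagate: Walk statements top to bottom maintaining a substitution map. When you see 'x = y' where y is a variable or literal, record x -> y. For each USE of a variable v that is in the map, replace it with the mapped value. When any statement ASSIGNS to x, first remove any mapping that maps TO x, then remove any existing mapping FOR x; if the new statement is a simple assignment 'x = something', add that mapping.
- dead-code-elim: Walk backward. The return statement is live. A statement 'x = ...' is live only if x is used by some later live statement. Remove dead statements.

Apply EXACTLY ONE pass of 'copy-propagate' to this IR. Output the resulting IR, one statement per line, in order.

Answer: c = 4
b = 3 * 0
t = b - 3
a = 6 + 5
x = t + 6
return b

Derivation:
Applying copy-propagate statement-by-statement:
  [1] c = 4  (unchanged)
  [2] b = 3 * 0  (unchanged)
  [3] t = b - 3  (unchanged)
  [4] a = 6 + 5  (unchanged)
  [5] x = t + 6  (unchanged)
  [6] return b  (unchanged)
Result (6 stmts):
  c = 4
  b = 3 * 0
  t = b - 3
  a = 6 + 5
  x = t + 6
  return b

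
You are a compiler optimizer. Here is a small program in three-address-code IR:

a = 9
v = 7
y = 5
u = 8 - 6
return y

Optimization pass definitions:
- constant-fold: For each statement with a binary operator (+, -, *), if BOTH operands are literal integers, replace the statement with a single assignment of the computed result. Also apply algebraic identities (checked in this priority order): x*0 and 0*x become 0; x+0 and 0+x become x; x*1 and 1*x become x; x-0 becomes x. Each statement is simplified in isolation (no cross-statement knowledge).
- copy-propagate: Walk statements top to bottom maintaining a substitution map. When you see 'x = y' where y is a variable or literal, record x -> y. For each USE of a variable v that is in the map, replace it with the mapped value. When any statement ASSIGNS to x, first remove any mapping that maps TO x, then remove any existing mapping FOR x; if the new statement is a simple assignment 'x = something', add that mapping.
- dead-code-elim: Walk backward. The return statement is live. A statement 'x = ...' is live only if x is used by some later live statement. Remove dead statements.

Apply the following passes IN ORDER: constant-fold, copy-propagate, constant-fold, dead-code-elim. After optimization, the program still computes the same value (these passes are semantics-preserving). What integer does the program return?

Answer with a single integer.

Initial IR:
  a = 9
  v = 7
  y = 5
  u = 8 - 6
  return y
After constant-fold (5 stmts):
  a = 9
  v = 7
  y = 5
  u = 2
  return y
After copy-propagate (5 stmts):
  a = 9
  v = 7
  y = 5
  u = 2
  return 5
After constant-fold (5 stmts):
  a = 9
  v = 7
  y = 5
  u = 2
  return 5
After dead-code-elim (1 stmts):
  return 5
Evaluate:
  a = 9  =>  a = 9
  v = 7  =>  v = 7
  y = 5  =>  y = 5
  u = 8 - 6  =>  u = 2
  return y = 5

Answer: 5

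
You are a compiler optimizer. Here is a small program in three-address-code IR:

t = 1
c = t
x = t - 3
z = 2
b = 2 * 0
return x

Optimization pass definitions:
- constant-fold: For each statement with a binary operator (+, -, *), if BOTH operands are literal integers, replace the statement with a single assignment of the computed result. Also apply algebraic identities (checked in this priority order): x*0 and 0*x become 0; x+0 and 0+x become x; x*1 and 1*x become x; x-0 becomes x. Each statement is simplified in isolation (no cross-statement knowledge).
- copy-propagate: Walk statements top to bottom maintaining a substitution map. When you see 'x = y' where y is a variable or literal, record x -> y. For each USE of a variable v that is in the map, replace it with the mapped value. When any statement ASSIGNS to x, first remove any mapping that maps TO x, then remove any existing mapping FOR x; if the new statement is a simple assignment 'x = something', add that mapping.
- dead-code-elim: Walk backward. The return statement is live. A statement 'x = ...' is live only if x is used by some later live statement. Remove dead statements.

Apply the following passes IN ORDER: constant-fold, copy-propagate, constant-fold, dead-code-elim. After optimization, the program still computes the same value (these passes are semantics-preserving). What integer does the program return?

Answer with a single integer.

Initial IR:
  t = 1
  c = t
  x = t - 3
  z = 2
  b = 2 * 0
  return x
After constant-fold (6 stmts):
  t = 1
  c = t
  x = t - 3
  z = 2
  b = 0
  return x
After copy-propagate (6 stmts):
  t = 1
  c = 1
  x = 1 - 3
  z = 2
  b = 0
  return x
After constant-fold (6 stmts):
  t = 1
  c = 1
  x = -2
  z = 2
  b = 0
  return x
After dead-code-elim (2 stmts):
  x = -2
  return x
Evaluate:
  t = 1  =>  t = 1
  c = t  =>  c = 1
  x = t - 3  =>  x = -2
  z = 2  =>  z = 2
  b = 2 * 0  =>  b = 0
  return x = -2

Answer: -2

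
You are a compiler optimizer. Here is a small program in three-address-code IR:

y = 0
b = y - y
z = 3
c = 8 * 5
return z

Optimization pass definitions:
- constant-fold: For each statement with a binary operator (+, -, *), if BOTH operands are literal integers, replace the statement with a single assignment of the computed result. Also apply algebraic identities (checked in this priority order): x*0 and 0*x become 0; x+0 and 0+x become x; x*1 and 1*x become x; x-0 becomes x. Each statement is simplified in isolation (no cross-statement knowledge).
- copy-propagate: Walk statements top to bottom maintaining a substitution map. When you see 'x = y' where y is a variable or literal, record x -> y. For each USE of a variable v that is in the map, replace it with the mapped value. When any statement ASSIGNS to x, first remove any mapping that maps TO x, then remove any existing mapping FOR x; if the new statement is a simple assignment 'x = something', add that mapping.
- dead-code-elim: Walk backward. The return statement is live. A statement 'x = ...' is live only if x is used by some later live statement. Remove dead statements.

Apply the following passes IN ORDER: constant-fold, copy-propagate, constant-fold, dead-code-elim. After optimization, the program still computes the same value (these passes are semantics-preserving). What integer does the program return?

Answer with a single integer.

Initial IR:
  y = 0
  b = y - y
  z = 3
  c = 8 * 5
  return z
After constant-fold (5 stmts):
  y = 0
  b = y - y
  z = 3
  c = 40
  return z
After copy-propagate (5 stmts):
  y = 0
  b = 0 - 0
  z = 3
  c = 40
  return 3
After constant-fold (5 stmts):
  y = 0
  b = 0
  z = 3
  c = 40
  return 3
After dead-code-elim (1 stmts):
  return 3
Evaluate:
  y = 0  =>  y = 0
  b = y - y  =>  b = 0
  z = 3  =>  z = 3
  c = 8 * 5  =>  c = 40
  return z = 3

Answer: 3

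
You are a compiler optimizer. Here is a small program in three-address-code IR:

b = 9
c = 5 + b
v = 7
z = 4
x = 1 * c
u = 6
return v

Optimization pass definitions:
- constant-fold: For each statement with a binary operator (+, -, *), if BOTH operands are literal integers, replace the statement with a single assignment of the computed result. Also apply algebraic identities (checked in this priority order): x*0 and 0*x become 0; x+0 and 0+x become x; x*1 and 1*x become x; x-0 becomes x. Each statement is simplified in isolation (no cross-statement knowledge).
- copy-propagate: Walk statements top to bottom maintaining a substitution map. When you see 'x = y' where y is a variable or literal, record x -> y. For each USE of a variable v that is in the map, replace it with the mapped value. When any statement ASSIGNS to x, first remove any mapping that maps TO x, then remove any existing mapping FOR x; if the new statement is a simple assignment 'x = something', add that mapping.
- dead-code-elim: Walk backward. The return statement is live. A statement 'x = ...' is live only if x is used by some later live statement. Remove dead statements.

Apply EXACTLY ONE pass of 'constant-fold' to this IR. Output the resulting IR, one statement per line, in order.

Applying constant-fold statement-by-statement:
  [1] b = 9  (unchanged)
  [2] c = 5 + b  (unchanged)
  [3] v = 7  (unchanged)
  [4] z = 4  (unchanged)
  [5] x = 1 * c  -> x = c
  [6] u = 6  (unchanged)
  [7] return v  (unchanged)
Result (7 stmts):
  b = 9
  c = 5 + b
  v = 7
  z = 4
  x = c
  u = 6
  return v

Answer: b = 9
c = 5 + b
v = 7
z = 4
x = c
u = 6
return v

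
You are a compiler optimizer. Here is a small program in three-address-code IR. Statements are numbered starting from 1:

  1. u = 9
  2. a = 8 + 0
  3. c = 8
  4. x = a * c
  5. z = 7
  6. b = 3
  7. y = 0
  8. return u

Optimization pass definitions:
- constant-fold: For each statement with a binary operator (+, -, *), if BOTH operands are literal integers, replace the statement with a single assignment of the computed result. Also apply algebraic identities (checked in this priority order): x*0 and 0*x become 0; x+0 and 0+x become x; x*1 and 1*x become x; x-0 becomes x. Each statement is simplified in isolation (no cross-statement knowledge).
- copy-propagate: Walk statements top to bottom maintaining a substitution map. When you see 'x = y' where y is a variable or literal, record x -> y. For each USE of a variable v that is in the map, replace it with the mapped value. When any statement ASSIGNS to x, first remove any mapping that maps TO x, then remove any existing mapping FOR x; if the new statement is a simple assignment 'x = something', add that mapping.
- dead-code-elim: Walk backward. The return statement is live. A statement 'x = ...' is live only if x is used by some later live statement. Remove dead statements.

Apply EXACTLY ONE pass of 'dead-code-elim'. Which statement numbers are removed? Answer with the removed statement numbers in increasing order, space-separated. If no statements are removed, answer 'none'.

Backward liveness scan:
Stmt 1 'u = 9': KEEP (u is live); live-in = []
Stmt 2 'a = 8 + 0': DEAD (a not in live set ['u'])
Stmt 3 'c = 8': DEAD (c not in live set ['u'])
Stmt 4 'x = a * c': DEAD (x not in live set ['u'])
Stmt 5 'z = 7': DEAD (z not in live set ['u'])
Stmt 6 'b = 3': DEAD (b not in live set ['u'])
Stmt 7 'y = 0': DEAD (y not in live set ['u'])
Stmt 8 'return u': KEEP (return); live-in = ['u']
Removed statement numbers: [2, 3, 4, 5, 6, 7]
Surviving IR:
  u = 9
  return u

Answer: 2 3 4 5 6 7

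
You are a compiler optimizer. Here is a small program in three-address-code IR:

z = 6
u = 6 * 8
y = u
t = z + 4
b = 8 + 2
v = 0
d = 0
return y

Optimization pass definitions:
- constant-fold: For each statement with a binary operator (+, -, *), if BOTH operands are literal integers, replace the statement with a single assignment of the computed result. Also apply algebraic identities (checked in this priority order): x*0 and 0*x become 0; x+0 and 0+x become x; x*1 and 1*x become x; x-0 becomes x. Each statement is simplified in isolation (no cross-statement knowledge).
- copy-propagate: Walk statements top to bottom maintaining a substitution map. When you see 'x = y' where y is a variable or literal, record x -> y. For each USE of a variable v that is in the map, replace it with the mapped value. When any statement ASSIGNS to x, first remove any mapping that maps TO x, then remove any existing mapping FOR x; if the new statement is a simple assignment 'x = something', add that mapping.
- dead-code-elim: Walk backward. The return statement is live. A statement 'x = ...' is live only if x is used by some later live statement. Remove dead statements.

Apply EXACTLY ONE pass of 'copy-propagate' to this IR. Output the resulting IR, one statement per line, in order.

Applying copy-propagate statement-by-statement:
  [1] z = 6  (unchanged)
  [2] u = 6 * 8  (unchanged)
  [3] y = u  (unchanged)
  [4] t = z + 4  -> t = 6 + 4
  [5] b = 8 + 2  (unchanged)
  [6] v = 0  (unchanged)
  [7] d = 0  (unchanged)
  [8] return y  -> return u
Result (8 stmts):
  z = 6
  u = 6 * 8
  y = u
  t = 6 + 4
  b = 8 + 2
  v = 0
  d = 0
  return u

Answer: z = 6
u = 6 * 8
y = u
t = 6 + 4
b = 8 + 2
v = 0
d = 0
return u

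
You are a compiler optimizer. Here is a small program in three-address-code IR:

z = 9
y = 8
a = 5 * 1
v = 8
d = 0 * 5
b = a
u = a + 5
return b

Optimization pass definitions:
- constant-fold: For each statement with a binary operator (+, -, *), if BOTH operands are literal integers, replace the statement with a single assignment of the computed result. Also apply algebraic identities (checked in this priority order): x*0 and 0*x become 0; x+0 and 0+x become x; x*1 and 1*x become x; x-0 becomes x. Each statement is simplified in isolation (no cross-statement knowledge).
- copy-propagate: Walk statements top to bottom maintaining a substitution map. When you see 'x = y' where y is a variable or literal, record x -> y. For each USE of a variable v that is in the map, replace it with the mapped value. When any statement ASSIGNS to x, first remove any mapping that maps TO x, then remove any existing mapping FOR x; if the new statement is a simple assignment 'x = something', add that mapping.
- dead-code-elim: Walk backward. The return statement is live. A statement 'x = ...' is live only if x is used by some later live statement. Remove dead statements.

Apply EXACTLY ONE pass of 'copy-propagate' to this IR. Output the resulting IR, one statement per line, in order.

Answer: z = 9
y = 8
a = 5 * 1
v = 8
d = 0 * 5
b = a
u = a + 5
return a

Derivation:
Applying copy-propagate statement-by-statement:
  [1] z = 9  (unchanged)
  [2] y = 8  (unchanged)
  [3] a = 5 * 1  (unchanged)
  [4] v = 8  (unchanged)
  [5] d = 0 * 5  (unchanged)
  [6] b = a  (unchanged)
  [7] u = a + 5  (unchanged)
  [8] return b  -> return a
Result (8 stmts):
  z = 9
  y = 8
  a = 5 * 1
  v = 8
  d = 0 * 5
  b = a
  u = a + 5
  return a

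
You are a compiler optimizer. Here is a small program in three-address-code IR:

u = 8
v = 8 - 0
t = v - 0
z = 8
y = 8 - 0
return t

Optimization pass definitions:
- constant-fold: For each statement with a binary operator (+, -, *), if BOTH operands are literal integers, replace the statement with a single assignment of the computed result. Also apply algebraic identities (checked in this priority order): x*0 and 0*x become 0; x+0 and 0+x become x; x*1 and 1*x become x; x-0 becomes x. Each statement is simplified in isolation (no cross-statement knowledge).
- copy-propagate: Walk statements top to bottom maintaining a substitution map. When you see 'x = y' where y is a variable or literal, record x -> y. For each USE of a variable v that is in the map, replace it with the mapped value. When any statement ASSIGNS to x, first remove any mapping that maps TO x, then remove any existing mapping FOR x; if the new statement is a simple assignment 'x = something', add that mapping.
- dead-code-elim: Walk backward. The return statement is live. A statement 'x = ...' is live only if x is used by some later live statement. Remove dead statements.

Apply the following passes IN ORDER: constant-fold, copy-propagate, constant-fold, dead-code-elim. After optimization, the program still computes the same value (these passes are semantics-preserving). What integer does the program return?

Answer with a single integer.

Answer: 8

Derivation:
Initial IR:
  u = 8
  v = 8 - 0
  t = v - 0
  z = 8
  y = 8 - 0
  return t
After constant-fold (6 stmts):
  u = 8
  v = 8
  t = v
  z = 8
  y = 8
  return t
After copy-propagate (6 stmts):
  u = 8
  v = 8
  t = 8
  z = 8
  y = 8
  return 8
After constant-fold (6 stmts):
  u = 8
  v = 8
  t = 8
  z = 8
  y = 8
  return 8
After dead-code-elim (1 stmts):
  return 8
Evaluate:
  u = 8  =>  u = 8
  v = 8 - 0  =>  v = 8
  t = v - 0  =>  t = 8
  z = 8  =>  z = 8
  y = 8 - 0  =>  y = 8
  return t = 8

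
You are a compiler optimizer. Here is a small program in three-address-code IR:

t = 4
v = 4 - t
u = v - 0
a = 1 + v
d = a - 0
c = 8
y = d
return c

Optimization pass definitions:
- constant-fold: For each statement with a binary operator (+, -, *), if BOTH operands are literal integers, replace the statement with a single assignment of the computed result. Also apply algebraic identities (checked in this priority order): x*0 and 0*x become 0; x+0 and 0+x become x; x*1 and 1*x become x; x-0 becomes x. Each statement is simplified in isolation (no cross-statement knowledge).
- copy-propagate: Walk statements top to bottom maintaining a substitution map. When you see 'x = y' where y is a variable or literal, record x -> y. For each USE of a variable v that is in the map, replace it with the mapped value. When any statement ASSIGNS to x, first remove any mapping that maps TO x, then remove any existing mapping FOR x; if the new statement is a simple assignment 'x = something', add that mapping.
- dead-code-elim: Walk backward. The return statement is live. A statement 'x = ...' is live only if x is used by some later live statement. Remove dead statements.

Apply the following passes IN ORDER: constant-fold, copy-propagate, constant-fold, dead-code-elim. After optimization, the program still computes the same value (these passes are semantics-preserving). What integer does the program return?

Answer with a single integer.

Initial IR:
  t = 4
  v = 4 - t
  u = v - 0
  a = 1 + v
  d = a - 0
  c = 8
  y = d
  return c
After constant-fold (8 stmts):
  t = 4
  v = 4 - t
  u = v
  a = 1 + v
  d = a
  c = 8
  y = d
  return c
After copy-propagate (8 stmts):
  t = 4
  v = 4 - 4
  u = v
  a = 1 + v
  d = a
  c = 8
  y = a
  return 8
After constant-fold (8 stmts):
  t = 4
  v = 0
  u = v
  a = 1 + v
  d = a
  c = 8
  y = a
  return 8
After dead-code-elim (1 stmts):
  return 8
Evaluate:
  t = 4  =>  t = 4
  v = 4 - t  =>  v = 0
  u = v - 0  =>  u = 0
  a = 1 + v  =>  a = 1
  d = a - 0  =>  d = 1
  c = 8  =>  c = 8
  y = d  =>  y = 1
  return c = 8

Answer: 8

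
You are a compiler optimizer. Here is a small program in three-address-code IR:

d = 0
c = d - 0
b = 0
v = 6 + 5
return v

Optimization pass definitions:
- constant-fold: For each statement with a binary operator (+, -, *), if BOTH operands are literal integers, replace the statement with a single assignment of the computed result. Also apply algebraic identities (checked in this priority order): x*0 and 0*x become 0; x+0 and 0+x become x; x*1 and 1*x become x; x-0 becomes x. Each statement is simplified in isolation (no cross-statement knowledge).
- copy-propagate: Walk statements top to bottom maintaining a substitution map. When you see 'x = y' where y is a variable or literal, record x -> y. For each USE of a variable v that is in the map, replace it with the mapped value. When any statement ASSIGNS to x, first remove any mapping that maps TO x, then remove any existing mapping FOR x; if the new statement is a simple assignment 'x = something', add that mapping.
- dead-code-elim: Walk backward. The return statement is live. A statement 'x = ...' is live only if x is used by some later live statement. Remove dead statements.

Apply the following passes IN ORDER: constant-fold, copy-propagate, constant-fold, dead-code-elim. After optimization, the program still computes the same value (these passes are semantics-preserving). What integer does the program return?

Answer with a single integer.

Answer: 11

Derivation:
Initial IR:
  d = 0
  c = d - 0
  b = 0
  v = 6 + 5
  return v
After constant-fold (5 stmts):
  d = 0
  c = d
  b = 0
  v = 11
  return v
After copy-propagate (5 stmts):
  d = 0
  c = 0
  b = 0
  v = 11
  return 11
After constant-fold (5 stmts):
  d = 0
  c = 0
  b = 0
  v = 11
  return 11
After dead-code-elim (1 stmts):
  return 11
Evaluate:
  d = 0  =>  d = 0
  c = d - 0  =>  c = 0
  b = 0  =>  b = 0
  v = 6 + 5  =>  v = 11
  return v = 11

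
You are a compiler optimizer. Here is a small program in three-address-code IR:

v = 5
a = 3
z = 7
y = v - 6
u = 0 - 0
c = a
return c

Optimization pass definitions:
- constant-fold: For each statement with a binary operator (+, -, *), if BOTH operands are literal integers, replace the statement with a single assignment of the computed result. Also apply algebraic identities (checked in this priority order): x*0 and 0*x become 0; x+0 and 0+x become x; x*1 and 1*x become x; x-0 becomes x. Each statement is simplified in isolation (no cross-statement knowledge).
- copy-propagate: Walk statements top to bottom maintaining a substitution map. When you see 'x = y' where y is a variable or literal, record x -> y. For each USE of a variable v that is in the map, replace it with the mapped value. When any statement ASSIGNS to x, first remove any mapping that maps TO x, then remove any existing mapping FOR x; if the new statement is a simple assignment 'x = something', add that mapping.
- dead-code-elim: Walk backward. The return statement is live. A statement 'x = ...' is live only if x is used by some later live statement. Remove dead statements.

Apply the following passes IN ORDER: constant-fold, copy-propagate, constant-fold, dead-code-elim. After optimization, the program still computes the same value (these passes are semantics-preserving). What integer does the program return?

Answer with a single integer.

Initial IR:
  v = 5
  a = 3
  z = 7
  y = v - 6
  u = 0 - 0
  c = a
  return c
After constant-fold (7 stmts):
  v = 5
  a = 3
  z = 7
  y = v - 6
  u = 0
  c = a
  return c
After copy-propagate (7 stmts):
  v = 5
  a = 3
  z = 7
  y = 5 - 6
  u = 0
  c = 3
  return 3
After constant-fold (7 stmts):
  v = 5
  a = 3
  z = 7
  y = -1
  u = 0
  c = 3
  return 3
After dead-code-elim (1 stmts):
  return 3
Evaluate:
  v = 5  =>  v = 5
  a = 3  =>  a = 3
  z = 7  =>  z = 7
  y = v - 6  =>  y = -1
  u = 0 - 0  =>  u = 0
  c = a  =>  c = 3
  return c = 3

Answer: 3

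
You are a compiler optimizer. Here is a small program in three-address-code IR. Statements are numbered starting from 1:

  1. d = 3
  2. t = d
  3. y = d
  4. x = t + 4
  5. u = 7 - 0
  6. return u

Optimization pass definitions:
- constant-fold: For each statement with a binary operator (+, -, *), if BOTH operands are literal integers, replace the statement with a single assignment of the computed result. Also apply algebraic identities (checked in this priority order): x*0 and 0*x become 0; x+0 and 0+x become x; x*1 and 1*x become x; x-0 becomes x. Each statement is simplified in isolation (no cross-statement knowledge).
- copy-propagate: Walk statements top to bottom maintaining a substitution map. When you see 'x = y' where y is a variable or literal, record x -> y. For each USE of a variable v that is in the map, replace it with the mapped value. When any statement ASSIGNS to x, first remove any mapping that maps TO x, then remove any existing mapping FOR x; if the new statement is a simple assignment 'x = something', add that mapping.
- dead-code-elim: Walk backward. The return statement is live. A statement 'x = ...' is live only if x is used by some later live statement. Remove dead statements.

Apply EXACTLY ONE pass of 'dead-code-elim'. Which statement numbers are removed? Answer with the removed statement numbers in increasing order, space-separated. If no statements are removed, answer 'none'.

Answer: 1 2 3 4

Derivation:
Backward liveness scan:
Stmt 1 'd = 3': DEAD (d not in live set [])
Stmt 2 't = d': DEAD (t not in live set [])
Stmt 3 'y = d': DEAD (y not in live set [])
Stmt 4 'x = t + 4': DEAD (x not in live set [])
Stmt 5 'u = 7 - 0': KEEP (u is live); live-in = []
Stmt 6 'return u': KEEP (return); live-in = ['u']
Removed statement numbers: [1, 2, 3, 4]
Surviving IR:
  u = 7 - 0
  return u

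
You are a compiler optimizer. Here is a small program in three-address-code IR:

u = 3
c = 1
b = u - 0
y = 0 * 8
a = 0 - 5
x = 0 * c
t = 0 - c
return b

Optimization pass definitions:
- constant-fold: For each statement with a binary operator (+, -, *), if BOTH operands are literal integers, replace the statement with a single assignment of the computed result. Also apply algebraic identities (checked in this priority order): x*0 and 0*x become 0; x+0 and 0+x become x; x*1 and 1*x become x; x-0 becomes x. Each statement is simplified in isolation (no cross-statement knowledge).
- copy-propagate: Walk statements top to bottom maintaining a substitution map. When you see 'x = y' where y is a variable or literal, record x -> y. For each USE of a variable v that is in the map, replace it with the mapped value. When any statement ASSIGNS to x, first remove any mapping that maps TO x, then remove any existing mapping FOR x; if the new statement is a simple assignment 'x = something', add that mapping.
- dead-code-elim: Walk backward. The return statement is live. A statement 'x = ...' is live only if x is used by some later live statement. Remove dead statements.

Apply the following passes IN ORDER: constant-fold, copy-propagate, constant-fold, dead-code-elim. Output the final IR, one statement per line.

Initial IR:
  u = 3
  c = 1
  b = u - 0
  y = 0 * 8
  a = 0 - 5
  x = 0 * c
  t = 0 - c
  return b
After constant-fold (8 stmts):
  u = 3
  c = 1
  b = u
  y = 0
  a = -5
  x = 0
  t = 0 - c
  return b
After copy-propagate (8 stmts):
  u = 3
  c = 1
  b = 3
  y = 0
  a = -5
  x = 0
  t = 0 - 1
  return 3
After constant-fold (8 stmts):
  u = 3
  c = 1
  b = 3
  y = 0
  a = -5
  x = 0
  t = -1
  return 3
After dead-code-elim (1 stmts):
  return 3

Answer: return 3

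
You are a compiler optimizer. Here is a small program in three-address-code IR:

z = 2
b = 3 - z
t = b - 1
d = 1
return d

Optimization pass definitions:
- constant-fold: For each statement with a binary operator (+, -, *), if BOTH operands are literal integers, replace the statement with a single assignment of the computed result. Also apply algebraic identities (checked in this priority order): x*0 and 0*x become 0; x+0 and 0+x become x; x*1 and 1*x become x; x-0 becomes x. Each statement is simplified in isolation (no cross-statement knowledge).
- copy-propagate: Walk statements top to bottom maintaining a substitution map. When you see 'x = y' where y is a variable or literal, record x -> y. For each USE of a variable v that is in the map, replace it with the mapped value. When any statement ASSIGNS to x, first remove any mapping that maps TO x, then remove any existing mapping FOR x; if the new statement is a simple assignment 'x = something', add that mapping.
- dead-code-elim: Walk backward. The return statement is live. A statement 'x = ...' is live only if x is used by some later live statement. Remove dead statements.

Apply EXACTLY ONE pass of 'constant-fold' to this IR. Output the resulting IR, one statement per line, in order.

Applying constant-fold statement-by-statement:
  [1] z = 2  (unchanged)
  [2] b = 3 - z  (unchanged)
  [3] t = b - 1  (unchanged)
  [4] d = 1  (unchanged)
  [5] return d  (unchanged)
Result (5 stmts):
  z = 2
  b = 3 - z
  t = b - 1
  d = 1
  return d

Answer: z = 2
b = 3 - z
t = b - 1
d = 1
return d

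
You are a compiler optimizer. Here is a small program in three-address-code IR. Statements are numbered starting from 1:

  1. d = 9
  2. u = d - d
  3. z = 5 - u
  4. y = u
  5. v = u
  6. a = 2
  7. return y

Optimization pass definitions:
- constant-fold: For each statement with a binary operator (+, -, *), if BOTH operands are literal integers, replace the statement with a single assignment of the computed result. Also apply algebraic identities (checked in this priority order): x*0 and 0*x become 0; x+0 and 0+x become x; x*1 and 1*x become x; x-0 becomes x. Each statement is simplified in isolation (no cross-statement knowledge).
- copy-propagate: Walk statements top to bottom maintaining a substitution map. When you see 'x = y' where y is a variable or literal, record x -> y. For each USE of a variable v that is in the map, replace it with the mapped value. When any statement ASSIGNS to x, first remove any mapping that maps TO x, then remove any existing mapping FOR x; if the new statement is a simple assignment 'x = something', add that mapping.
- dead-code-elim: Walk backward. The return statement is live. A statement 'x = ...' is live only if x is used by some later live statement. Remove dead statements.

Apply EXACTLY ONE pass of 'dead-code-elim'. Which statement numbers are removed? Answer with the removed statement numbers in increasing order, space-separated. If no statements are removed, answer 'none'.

Backward liveness scan:
Stmt 1 'd = 9': KEEP (d is live); live-in = []
Stmt 2 'u = d - d': KEEP (u is live); live-in = ['d']
Stmt 3 'z = 5 - u': DEAD (z not in live set ['u'])
Stmt 4 'y = u': KEEP (y is live); live-in = ['u']
Stmt 5 'v = u': DEAD (v not in live set ['y'])
Stmt 6 'a = 2': DEAD (a not in live set ['y'])
Stmt 7 'return y': KEEP (return); live-in = ['y']
Removed statement numbers: [3, 5, 6]
Surviving IR:
  d = 9
  u = d - d
  y = u
  return y

Answer: 3 5 6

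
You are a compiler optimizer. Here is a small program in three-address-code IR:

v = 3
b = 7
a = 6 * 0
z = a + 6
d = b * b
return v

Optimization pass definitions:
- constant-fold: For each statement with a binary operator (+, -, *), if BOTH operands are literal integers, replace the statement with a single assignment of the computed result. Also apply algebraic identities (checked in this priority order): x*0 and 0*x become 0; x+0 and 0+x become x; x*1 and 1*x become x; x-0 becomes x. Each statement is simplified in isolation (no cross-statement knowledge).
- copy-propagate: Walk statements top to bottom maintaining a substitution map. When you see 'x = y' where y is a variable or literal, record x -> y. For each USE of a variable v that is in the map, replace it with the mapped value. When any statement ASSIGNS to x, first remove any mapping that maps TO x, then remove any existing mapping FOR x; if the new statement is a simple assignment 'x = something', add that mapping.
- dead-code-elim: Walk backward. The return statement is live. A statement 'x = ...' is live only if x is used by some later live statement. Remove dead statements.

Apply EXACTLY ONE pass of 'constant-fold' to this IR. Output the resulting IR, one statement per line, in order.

Answer: v = 3
b = 7
a = 0
z = a + 6
d = b * b
return v

Derivation:
Applying constant-fold statement-by-statement:
  [1] v = 3  (unchanged)
  [2] b = 7  (unchanged)
  [3] a = 6 * 0  -> a = 0
  [4] z = a + 6  (unchanged)
  [5] d = b * b  (unchanged)
  [6] return v  (unchanged)
Result (6 stmts):
  v = 3
  b = 7
  a = 0
  z = a + 6
  d = b * b
  return v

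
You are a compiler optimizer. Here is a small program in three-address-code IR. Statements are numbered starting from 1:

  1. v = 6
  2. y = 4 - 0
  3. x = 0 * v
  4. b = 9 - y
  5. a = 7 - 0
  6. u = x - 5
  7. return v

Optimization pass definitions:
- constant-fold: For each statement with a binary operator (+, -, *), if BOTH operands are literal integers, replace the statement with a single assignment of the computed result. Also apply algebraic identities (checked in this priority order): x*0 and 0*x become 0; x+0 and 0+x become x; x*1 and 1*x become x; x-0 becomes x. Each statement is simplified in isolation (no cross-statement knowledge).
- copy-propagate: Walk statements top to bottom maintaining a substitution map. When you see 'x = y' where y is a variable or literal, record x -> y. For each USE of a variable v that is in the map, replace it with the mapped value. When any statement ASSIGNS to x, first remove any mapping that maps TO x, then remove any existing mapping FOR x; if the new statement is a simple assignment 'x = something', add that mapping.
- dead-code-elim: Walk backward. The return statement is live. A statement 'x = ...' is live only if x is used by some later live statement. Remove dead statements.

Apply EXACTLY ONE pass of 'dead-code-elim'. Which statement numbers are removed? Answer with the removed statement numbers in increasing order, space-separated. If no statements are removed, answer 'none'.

Backward liveness scan:
Stmt 1 'v = 6': KEEP (v is live); live-in = []
Stmt 2 'y = 4 - 0': DEAD (y not in live set ['v'])
Stmt 3 'x = 0 * v': DEAD (x not in live set ['v'])
Stmt 4 'b = 9 - y': DEAD (b not in live set ['v'])
Stmt 5 'a = 7 - 0': DEAD (a not in live set ['v'])
Stmt 6 'u = x - 5': DEAD (u not in live set ['v'])
Stmt 7 'return v': KEEP (return); live-in = ['v']
Removed statement numbers: [2, 3, 4, 5, 6]
Surviving IR:
  v = 6
  return v

Answer: 2 3 4 5 6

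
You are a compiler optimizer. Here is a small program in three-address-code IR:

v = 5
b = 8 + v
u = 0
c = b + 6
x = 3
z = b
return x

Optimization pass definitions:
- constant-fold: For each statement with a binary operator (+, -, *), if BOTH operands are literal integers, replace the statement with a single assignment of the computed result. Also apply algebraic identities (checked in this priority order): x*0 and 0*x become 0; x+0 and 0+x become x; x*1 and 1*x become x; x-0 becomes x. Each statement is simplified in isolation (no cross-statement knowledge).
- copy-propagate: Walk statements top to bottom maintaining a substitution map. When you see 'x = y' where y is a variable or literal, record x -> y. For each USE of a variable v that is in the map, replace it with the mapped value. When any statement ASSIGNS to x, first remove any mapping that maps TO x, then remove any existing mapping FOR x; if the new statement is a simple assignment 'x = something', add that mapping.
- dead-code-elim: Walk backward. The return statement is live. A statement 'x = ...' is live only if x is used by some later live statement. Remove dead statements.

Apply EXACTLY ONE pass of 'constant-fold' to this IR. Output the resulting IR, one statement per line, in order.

Answer: v = 5
b = 8 + v
u = 0
c = b + 6
x = 3
z = b
return x

Derivation:
Applying constant-fold statement-by-statement:
  [1] v = 5  (unchanged)
  [2] b = 8 + v  (unchanged)
  [3] u = 0  (unchanged)
  [4] c = b + 6  (unchanged)
  [5] x = 3  (unchanged)
  [6] z = b  (unchanged)
  [7] return x  (unchanged)
Result (7 stmts):
  v = 5
  b = 8 + v
  u = 0
  c = b + 6
  x = 3
  z = b
  return x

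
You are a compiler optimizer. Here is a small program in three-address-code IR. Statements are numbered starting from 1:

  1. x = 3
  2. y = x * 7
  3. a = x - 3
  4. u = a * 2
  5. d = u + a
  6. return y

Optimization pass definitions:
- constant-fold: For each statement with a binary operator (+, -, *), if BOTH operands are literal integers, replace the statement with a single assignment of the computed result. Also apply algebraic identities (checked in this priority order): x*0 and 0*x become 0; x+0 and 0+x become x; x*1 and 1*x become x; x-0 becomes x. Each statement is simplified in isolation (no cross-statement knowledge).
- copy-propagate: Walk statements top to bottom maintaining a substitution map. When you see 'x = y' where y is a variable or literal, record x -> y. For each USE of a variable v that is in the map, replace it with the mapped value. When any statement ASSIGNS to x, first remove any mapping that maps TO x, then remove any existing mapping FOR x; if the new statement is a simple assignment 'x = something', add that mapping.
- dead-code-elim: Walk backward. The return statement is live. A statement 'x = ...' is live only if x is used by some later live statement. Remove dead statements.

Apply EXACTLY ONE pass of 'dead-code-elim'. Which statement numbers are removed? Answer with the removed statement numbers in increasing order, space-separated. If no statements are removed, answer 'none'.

Answer: 3 4 5

Derivation:
Backward liveness scan:
Stmt 1 'x = 3': KEEP (x is live); live-in = []
Stmt 2 'y = x * 7': KEEP (y is live); live-in = ['x']
Stmt 3 'a = x - 3': DEAD (a not in live set ['y'])
Stmt 4 'u = a * 2': DEAD (u not in live set ['y'])
Stmt 5 'd = u + a': DEAD (d not in live set ['y'])
Stmt 6 'return y': KEEP (return); live-in = ['y']
Removed statement numbers: [3, 4, 5]
Surviving IR:
  x = 3
  y = x * 7
  return y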